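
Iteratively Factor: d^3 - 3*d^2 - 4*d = (d)*(d^2 - 3*d - 4) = d*(d - 4)*(d + 1)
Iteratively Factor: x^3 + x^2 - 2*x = (x)*(x^2 + x - 2) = x*(x - 1)*(x + 2)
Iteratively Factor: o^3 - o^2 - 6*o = (o)*(o^2 - o - 6) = o*(o - 3)*(o + 2)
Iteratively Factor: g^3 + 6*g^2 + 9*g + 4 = (g + 1)*(g^2 + 5*g + 4) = (g + 1)*(g + 4)*(g + 1)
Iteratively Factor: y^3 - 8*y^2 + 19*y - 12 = (y - 3)*(y^2 - 5*y + 4) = (y - 4)*(y - 3)*(y - 1)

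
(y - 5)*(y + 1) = y^2 - 4*y - 5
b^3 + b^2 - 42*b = b*(b - 6)*(b + 7)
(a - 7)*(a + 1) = a^2 - 6*a - 7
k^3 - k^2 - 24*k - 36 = (k - 6)*(k + 2)*(k + 3)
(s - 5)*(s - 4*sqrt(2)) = s^2 - 4*sqrt(2)*s - 5*s + 20*sqrt(2)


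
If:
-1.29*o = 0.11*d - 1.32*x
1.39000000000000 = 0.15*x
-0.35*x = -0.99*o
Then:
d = 72.78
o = 3.28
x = 9.27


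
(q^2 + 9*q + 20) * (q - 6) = q^3 + 3*q^2 - 34*q - 120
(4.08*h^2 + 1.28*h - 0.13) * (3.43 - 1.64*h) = -6.6912*h^3 + 11.8952*h^2 + 4.6036*h - 0.4459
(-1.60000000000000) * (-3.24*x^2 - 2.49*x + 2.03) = 5.184*x^2 + 3.984*x - 3.248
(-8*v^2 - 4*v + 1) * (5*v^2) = -40*v^4 - 20*v^3 + 5*v^2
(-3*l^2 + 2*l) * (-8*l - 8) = 24*l^3 + 8*l^2 - 16*l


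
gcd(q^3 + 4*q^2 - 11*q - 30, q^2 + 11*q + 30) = q + 5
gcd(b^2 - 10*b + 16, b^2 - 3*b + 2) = b - 2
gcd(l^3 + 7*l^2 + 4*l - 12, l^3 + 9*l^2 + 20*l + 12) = l^2 + 8*l + 12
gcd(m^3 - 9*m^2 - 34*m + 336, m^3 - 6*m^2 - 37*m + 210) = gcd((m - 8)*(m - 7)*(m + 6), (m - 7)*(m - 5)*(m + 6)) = m^2 - m - 42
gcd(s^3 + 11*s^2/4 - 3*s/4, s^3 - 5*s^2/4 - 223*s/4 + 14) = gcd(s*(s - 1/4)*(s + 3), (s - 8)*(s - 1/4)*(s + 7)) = s - 1/4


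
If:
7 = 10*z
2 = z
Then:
No Solution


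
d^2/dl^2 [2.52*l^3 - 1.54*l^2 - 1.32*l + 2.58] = 15.12*l - 3.08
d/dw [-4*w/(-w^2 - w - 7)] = 4*(7 - w^2)/(w^4 + 2*w^3 + 15*w^2 + 14*w + 49)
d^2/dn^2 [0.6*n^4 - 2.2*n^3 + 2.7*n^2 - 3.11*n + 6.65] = 7.2*n^2 - 13.2*n + 5.4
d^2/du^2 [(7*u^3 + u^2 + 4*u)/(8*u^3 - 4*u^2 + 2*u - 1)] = 2*(288*u^6 + 432*u^5 - 96*u^4 + 64*u^3 + 138*u^2 - 27*u + 9)/(512*u^9 - 768*u^8 + 768*u^7 - 640*u^6 + 384*u^5 - 192*u^4 + 80*u^3 - 24*u^2 + 6*u - 1)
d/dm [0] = 0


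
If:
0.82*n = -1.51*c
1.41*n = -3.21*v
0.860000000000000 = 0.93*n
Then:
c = -0.50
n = 0.92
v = -0.41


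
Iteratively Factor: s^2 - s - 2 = (s - 2)*(s + 1)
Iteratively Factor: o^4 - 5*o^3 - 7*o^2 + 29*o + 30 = (o - 3)*(o^3 - 2*o^2 - 13*o - 10) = (o - 3)*(o + 1)*(o^2 - 3*o - 10) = (o - 5)*(o - 3)*(o + 1)*(o + 2)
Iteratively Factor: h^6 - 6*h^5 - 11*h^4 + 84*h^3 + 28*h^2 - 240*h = (h)*(h^5 - 6*h^4 - 11*h^3 + 84*h^2 + 28*h - 240) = h*(h - 4)*(h^4 - 2*h^3 - 19*h^2 + 8*h + 60) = h*(h - 5)*(h - 4)*(h^3 + 3*h^2 - 4*h - 12) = h*(h - 5)*(h - 4)*(h + 3)*(h^2 - 4) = h*(h - 5)*(h - 4)*(h - 2)*(h + 3)*(h + 2)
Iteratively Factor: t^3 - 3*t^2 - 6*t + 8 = (t - 1)*(t^2 - 2*t - 8) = (t - 4)*(t - 1)*(t + 2)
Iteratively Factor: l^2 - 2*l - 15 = (l - 5)*(l + 3)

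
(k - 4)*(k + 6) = k^2 + 2*k - 24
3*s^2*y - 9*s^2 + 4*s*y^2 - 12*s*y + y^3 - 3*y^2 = (s + y)*(3*s + y)*(y - 3)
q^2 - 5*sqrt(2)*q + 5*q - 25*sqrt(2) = (q + 5)*(q - 5*sqrt(2))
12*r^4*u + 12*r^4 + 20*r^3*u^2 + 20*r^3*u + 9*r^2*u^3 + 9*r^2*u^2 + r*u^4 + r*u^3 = (r + u)*(2*r + u)*(6*r + u)*(r*u + r)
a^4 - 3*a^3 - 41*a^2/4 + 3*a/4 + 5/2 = (a - 5)*(a - 1/2)*(a + 1/2)*(a + 2)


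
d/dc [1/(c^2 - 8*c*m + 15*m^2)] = 2*(-c + 4*m)/(c^2 - 8*c*m + 15*m^2)^2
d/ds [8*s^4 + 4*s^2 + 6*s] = 32*s^3 + 8*s + 6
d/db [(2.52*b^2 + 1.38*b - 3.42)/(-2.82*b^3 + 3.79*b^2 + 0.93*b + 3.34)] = (7.1064*b^4 + 7.7832*b^3 - 31.8198*b^2 + 42.7572*b + 7.7898)/(7.9524*b^6 - 21.3756*b^5 + 9.1189*b^4 - 11.7882*b^3 + 26.1821*b^2 + 6.2124*b + 11.1556)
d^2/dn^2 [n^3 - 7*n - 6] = 6*n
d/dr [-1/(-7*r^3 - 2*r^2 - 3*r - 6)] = (-21*r^2 - 4*r - 3)/(7*r^3 + 2*r^2 + 3*r + 6)^2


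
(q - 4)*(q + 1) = q^2 - 3*q - 4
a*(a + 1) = a^2 + a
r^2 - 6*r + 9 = (r - 3)^2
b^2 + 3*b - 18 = (b - 3)*(b + 6)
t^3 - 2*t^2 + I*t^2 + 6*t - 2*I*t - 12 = (t - 2)*(t - 2*I)*(t + 3*I)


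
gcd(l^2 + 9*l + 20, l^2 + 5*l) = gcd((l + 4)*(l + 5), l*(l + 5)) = l + 5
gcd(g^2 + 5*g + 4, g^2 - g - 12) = 1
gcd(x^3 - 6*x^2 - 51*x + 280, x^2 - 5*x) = x - 5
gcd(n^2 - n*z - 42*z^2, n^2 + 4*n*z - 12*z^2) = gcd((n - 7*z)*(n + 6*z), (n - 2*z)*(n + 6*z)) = n + 6*z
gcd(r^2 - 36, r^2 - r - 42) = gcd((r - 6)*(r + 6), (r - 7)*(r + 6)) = r + 6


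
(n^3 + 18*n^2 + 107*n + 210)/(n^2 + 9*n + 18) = (n^2 + 12*n + 35)/(n + 3)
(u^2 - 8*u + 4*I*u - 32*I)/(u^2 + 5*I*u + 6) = (u^2 + 4*u*(-2 + I) - 32*I)/(u^2 + 5*I*u + 6)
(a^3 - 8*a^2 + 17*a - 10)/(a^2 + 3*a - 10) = (a^2 - 6*a + 5)/(a + 5)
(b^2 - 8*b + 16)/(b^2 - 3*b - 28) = (-b^2 + 8*b - 16)/(-b^2 + 3*b + 28)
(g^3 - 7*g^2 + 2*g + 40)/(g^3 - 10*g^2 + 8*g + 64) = (g - 5)/(g - 8)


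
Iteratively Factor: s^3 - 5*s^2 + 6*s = (s)*(s^2 - 5*s + 6) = s*(s - 3)*(s - 2)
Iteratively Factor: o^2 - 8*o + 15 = (o - 3)*(o - 5)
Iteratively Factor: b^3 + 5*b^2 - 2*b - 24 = (b - 2)*(b^2 + 7*b + 12) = (b - 2)*(b + 3)*(b + 4)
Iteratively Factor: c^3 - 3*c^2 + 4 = (c - 2)*(c^2 - c - 2) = (c - 2)^2*(c + 1)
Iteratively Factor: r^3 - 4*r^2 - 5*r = (r + 1)*(r^2 - 5*r) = (r - 5)*(r + 1)*(r)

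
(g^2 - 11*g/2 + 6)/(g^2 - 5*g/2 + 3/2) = (g - 4)/(g - 1)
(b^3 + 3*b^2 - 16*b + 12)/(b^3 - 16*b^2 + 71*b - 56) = (b^2 + 4*b - 12)/(b^2 - 15*b + 56)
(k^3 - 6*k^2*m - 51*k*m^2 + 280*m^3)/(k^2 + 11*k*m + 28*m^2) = (k^2 - 13*k*m + 40*m^2)/(k + 4*m)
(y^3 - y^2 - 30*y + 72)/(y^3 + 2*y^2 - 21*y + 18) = (y - 4)/(y - 1)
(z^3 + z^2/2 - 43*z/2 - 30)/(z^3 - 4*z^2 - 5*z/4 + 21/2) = 2*(z^2 - z - 20)/(2*z^2 - 11*z + 14)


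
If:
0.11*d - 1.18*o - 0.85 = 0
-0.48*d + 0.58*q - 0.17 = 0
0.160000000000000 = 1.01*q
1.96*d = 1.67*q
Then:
No Solution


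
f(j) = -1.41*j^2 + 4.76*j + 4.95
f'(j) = 4.76 - 2.82*j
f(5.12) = -7.64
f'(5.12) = -9.68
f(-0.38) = 2.94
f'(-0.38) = 5.83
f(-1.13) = -2.23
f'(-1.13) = 7.95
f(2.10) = 8.73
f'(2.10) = -1.16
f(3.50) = 4.34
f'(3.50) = -5.11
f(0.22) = 5.93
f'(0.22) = 4.14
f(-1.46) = -5.01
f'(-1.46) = 8.88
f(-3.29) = -25.97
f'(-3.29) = 14.04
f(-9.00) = -152.10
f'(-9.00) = 30.14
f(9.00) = -66.42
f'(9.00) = -20.62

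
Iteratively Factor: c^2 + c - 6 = (c - 2)*(c + 3)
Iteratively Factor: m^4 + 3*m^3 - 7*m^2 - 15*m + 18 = (m - 1)*(m^3 + 4*m^2 - 3*m - 18) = (m - 2)*(m - 1)*(m^2 + 6*m + 9) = (m - 2)*(m - 1)*(m + 3)*(m + 3)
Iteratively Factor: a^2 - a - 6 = (a - 3)*(a + 2)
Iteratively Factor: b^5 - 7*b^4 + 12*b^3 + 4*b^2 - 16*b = (b - 2)*(b^4 - 5*b^3 + 2*b^2 + 8*b) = (b - 2)^2*(b^3 - 3*b^2 - 4*b) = b*(b - 2)^2*(b^2 - 3*b - 4) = b*(b - 4)*(b - 2)^2*(b + 1)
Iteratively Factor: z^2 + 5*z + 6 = (z + 3)*(z + 2)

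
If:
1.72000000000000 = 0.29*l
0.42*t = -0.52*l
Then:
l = 5.93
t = -7.34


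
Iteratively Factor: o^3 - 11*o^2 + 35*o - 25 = (o - 5)*(o^2 - 6*o + 5) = (o - 5)^2*(o - 1)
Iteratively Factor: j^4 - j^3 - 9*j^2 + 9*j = (j - 3)*(j^3 + 2*j^2 - 3*j) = j*(j - 3)*(j^2 + 2*j - 3) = j*(j - 3)*(j - 1)*(j + 3)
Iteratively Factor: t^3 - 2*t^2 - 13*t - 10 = (t - 5)*(t^2 + 3*t + 2) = (t - 5)*(t + 1)*(t + 2)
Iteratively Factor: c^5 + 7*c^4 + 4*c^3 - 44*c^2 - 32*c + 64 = (c - 1)*(c^4 + 8*c^3 + 12*c^2 - 32*c - 64) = (c - 1)*(c + 2)*(c^3 + 6*c^2 - 32) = (c - 1)*(c + 2)*(c + 4)*(c^2 + 2*c - 8) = (c - 2)*(c - 1)*(c + 2)*(c + 4)*(c + 4)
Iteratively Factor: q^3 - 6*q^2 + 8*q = (q - 2)*(q^2 - 4*q) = q*(q - 2)*(q - 4)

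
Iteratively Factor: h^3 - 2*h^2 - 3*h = (h + 1)*(h^2 - 3*h) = (h - 3)*(h + 1)*(h)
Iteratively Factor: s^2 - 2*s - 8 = (s - 4)*(s + 2)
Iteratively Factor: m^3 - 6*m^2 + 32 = (m - 4)*(m^2 - 2*m - 8) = (m - 4)^2*(m + 2)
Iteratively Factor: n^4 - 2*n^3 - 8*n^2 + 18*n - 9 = (n + 3)*(n^3 - 5*n^2 + 7*n - 3) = (n - 1)*(n + 3)*(n^2 - 4*n + 3) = (n - 1)^2*(n + 3)*(n - 3)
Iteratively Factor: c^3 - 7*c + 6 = (c - 1)*(c^2 + c - 6) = (c - 2)*(c - 1)*(c + 3)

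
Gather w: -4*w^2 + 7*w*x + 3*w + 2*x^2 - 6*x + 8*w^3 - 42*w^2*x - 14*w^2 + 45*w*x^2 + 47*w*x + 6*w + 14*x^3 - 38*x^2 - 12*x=8*w^3 + w^2*(-42*x - 18) + w*(45*x^2 + 54*x + 9) + 14*x^3 - 36*x^2 - 18*x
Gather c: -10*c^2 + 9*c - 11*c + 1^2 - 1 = -10*c^2 - 2*c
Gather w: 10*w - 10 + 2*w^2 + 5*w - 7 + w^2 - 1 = 3*w^2 + 15*w - 18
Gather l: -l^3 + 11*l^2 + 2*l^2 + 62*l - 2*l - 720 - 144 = -l^3 + 13*l^2 + 60*l - 864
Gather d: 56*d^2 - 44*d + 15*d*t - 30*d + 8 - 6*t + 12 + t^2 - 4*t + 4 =56*d^2 + d*(15*t - 74) + t^2 - 10*t + 24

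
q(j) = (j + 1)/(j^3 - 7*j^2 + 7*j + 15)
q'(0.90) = 0.08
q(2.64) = 1.18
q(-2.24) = 0.03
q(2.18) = 0.43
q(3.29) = -2.02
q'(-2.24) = 0.01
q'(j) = (j + 1)*(-3*j^2 + 14*j - 7)/(j^3 - 7*j^2 + 7*j + 15)^2 + 1/(j^3 - 7*j^2 + 7*j + 15)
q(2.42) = 0.67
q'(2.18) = 0.68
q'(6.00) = -0.44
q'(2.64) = 3.77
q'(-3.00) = 0.01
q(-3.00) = 0.02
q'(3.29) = 5.77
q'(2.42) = 1.41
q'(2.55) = 2.39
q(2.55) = 0.91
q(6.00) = 0.33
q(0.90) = 0.12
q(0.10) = 0.07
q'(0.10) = 0.04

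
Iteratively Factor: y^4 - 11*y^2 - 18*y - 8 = (y + 2)*(y^3 - 2*y^2 - 7*y - 4) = (y + 1)*(y + 2)*(y^2 - 3*y - 4) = (y - 4)*(y + 1)*(y + 2)*(y + 1)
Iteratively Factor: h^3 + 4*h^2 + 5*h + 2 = (h + 1)*(h^2 + 3*h + 2) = (h + 1)^2*(h + 2)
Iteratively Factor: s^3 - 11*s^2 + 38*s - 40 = (s - 5)*(s^2 - 6*s + 8) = (s - 5)*(s - 2)*(s - 4)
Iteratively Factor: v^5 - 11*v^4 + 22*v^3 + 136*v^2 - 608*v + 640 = (v - 4)*(v^4 - 7*v^3 - 6*v^2 + 112*v - 160) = (v - 5)*(v - 4)*(v^3 - 2*v^2 - 16*v + 32) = (v - 5)*(v - 4)^2*(v^2 + 2*v - 8) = (v - 5)*(v - 4)^2*(v - 2)*(v + 4)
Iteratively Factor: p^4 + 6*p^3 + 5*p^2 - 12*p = (p + 4)*(p^3 + 2*p^2 - 3*p) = p*(p + 4)*(p^2 + 2*p - 3) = p*(p + 3)*(p + 4)*(p - 1)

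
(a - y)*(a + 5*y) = a^2 + 4*a*y - 5*y^2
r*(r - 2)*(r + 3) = r^3 + r^2 - 6*r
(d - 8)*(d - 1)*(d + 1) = d^3 - 8*d^2 - d + 8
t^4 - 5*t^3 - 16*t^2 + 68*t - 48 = (t - 6)*(t - 2)*(t - 1)*(t + 4)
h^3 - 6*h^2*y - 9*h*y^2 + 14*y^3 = (h - 7*y)*(h - y)*(h + 2*y)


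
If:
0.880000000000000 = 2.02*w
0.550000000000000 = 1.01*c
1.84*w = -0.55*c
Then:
No Solution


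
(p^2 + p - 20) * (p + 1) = p^3 + 2*p^2 - 19*p - 20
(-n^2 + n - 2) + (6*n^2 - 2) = 5*n^2 + n - 4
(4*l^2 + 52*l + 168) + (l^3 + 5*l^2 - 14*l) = l^3 + 9*l^2 + 38*l + 168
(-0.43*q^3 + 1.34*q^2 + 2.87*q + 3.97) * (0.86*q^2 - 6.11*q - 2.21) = -0.3698*q^5 + 3.7797*q^4 - 4.7689*q^3 - 17.0829*q^2 - 30.5994*q - 8.7737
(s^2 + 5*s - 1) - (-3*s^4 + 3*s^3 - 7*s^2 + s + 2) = 3*s^4 - 3*s^3 + 8*s^2 + 4*s - 3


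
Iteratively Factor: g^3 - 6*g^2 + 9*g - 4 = (g - 4)*(g^2 - 2*g + 1) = (g - 4)*(g - 1)*(g - 1)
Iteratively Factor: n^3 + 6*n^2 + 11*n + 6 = (n + 1)*(n^2 + 5*n + 6) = (n + 1)*(n + 2)*(n + 3)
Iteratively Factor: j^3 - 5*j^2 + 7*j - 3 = (j - 3)*(j^2 - 2*j + 1) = (j - 3)*(j - 1)*(j - 1)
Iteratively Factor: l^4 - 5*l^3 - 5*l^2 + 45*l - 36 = (l - 4)*(l^3 - l^2 - 9*l + 9) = (l - 4)*(l - 3)*(l^2 + 2*l - 3) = (l - 4)*(l - 3)*(l + 3)*(l - 1)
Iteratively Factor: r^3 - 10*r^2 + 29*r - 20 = (r - 5)*(r^2 - 5*r + 4) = (r - 5)*(r - 4)*(r - 1)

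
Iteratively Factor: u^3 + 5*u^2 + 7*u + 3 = (u + 1)*(u^2 + 4*u + 3) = (u + 1)^2*(u + 3)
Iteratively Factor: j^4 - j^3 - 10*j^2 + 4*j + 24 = (j + 2)*(j^3 - 3*j^2 - 4*j + 12) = (j - 2)*(j + 2)*(j^2 - j - 6) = (j - 3)*(j - 2)*(j + 2)*(j + 2)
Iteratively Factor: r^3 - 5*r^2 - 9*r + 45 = (r - 5)*(r^2 - 9) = (r - 5)*(r + 3)*(r - 3)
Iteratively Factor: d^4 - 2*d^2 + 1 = (d - 1)*(d^3 + d^2 - d - 1) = (d - 1)^2*(d^2 + 2*d + 1) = (d - 1)^2*(d + 1)*(d + 1)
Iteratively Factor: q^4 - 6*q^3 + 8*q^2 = (q - 2)*(q^3 - 4*q^2) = q*(q - 2)*(q^2 - 4*q) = q*(q - 4)*(q - 2)*(q)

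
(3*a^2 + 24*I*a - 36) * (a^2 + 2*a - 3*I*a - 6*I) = 3*a^4 + 6*a^3 + 15*I*a^3 + 36*a^2 + 30*I*a^2 + 72*a + 108*I*a + 216*I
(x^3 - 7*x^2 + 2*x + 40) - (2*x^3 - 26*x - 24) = -x^3 - 7*x^2 + 28*x + 64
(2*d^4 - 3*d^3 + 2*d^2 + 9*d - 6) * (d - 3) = 2*d^5 - 9*d^4 + 11*d^3 + 3*d^2 - 33*d + 18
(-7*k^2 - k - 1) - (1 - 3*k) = -7*k^2 + 2*k - 2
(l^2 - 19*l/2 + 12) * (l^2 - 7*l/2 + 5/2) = l^4 - 13*l^3 + 191*l^2/4 - 263*l/4 + 30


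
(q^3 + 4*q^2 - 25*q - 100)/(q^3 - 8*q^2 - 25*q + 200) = (q + 4)/(q - 8)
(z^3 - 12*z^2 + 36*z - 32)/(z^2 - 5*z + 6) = (z^2 - 10*z + 16)/(z - 3)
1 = 1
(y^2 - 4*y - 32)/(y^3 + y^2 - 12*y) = (y - 8)/(y*(y - 3))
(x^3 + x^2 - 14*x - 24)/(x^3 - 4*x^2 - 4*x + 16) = (x + 3)/(x - 2)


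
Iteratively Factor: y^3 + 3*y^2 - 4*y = (y)*(y^2 + 3*y - 4) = y*(y + 4)*(y - 1)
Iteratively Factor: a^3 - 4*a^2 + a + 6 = (a + 1)*(a^2 - 5*a + 6) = (a - 2)*(a + 1)*(a - 3)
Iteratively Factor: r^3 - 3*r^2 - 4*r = (r)*(r^2 - 3*r - 4) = r*(r + 1)*(r - 4)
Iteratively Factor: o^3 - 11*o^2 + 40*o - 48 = (o - 3)*(o^2 - 8*o + 16) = (o - 4)*(o - 3)*(o - 4)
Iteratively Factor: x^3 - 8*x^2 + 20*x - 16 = (x - 2)*(x^2 - 6*x + 8) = (x - 2)^2*(x - 4)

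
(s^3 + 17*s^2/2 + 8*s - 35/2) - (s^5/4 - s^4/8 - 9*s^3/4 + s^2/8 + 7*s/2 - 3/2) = -s^5/4 + s^4/8 + 13*s^3/4 + 67*s^2/8 + 9*s/2 - 16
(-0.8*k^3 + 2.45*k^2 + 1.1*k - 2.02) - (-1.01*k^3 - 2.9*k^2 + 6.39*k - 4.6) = 0.21*k^3 + 5.35*k^2 - 5.29*k + 2.58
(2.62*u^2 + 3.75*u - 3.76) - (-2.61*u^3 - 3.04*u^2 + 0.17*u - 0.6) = 2.61*u^3 + 5.66*u^2 + 3.58*u - 3.16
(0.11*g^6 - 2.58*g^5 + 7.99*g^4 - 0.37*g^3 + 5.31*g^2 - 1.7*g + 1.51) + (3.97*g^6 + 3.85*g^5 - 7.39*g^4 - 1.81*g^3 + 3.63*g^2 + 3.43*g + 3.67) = 4.08*g^6 + 1.27*g^5 + 0.600000000000001*g^4 - 2.18*g^3 + 8.94*g^2 + 1.73*g + 5.18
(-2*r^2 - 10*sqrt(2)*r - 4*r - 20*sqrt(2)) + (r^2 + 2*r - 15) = -r^2 - 10*sqrt(2)*r - 2*r - 20*sqrt(2) - 15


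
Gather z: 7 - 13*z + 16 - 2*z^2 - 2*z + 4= -2*z^2 - 15*z + 27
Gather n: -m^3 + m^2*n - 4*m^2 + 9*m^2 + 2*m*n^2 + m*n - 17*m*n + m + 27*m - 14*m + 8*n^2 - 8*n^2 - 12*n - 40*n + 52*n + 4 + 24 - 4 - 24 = -m^3 + 5*m^2 + 2*m*n^2 + 14*m + n*(m^2 - 16*m)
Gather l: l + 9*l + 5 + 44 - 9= 10*l + 40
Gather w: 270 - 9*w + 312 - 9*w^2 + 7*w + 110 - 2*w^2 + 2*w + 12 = 704 - 11*w^2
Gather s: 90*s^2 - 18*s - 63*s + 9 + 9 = 90*s^2 - 81*s + 18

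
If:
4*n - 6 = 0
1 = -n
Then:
No Solution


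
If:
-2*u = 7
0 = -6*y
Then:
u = -7/2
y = 0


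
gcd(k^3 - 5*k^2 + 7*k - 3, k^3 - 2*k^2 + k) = k^2 - 2*k + 1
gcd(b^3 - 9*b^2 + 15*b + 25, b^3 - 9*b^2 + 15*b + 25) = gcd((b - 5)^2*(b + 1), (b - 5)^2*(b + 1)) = b^3 - 9*b^2 + 15*b + 25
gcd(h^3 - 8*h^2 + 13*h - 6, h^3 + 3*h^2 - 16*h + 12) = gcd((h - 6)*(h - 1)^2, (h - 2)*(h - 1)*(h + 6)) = h - 1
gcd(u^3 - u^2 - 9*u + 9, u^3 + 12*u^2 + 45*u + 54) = u + 3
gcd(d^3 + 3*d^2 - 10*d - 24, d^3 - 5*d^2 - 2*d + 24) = d^2 - d - 6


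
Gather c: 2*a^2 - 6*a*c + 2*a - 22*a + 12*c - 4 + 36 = 2*a^2 - 20*a + c*(12 - 6*a) + 32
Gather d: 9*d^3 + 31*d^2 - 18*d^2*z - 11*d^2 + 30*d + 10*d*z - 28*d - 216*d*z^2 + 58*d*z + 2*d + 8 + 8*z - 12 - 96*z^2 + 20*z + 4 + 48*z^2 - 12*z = 9*d^3 + d^2*(20 - 18*z) + d*(-216*z^2 + 68*z + 4) - 48*z^2 + 16*z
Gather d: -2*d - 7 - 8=-2*d - 15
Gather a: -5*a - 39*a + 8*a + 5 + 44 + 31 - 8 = 72 - 36*a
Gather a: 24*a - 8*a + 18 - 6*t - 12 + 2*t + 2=16*a - 4*t + 8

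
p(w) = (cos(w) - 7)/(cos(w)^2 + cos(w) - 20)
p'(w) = (2*sin(w)*cos(w) + sin(w))*(cos(w) - 7)/(cos(w)^2 + cos(w) - 20)^2 - sin(w)/(cos(w)^2 + cos(w) - 20)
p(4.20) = 0.37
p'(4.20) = -0.04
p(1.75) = 0.36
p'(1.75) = 0.04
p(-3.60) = 0.39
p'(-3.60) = 0.03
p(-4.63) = 0.35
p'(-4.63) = 0.04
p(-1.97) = 0.37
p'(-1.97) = -0.04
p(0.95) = 0.34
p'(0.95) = 0.01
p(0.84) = 0.34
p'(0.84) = 0.01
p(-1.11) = 0.34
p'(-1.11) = -0.02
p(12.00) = 0.33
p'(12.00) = 0.00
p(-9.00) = 0.39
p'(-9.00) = -0.03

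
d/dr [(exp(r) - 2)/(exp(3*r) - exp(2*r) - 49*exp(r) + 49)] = ((exp(r) - 2)*(-3*exp(2*r) + 2*exp(r) + 49) + exp(3*r) - exp(2*r) - 49*exp(r) + 49)*exp(r)/(exp(3*r) - exp(2*r) - 49*exp(r) + 49)^2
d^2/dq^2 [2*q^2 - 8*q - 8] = 4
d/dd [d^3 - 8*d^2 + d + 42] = 3*d^2 - 16*d + 1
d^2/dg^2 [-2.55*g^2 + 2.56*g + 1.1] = -5.10000000000000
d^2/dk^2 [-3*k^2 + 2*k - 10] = -6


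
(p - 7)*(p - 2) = p^2 - 9*p + 14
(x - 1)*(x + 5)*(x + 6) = x^3 + 10*x^2 + 19*x - 30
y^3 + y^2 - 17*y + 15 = (y - 3)*(y - 1)*(y + 5)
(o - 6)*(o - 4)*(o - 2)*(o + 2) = o^4 - 10*o^3 + 20*o^2 + 40*o - 96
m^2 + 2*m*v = m*(m + 2*v)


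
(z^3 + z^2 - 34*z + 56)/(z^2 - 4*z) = z + 5 - 14/z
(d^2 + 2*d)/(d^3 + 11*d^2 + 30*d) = (d + 2)/(d^2 + 11*d + 30)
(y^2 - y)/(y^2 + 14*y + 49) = y*(y - 1)/(y^2 + 14*y + 49)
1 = 1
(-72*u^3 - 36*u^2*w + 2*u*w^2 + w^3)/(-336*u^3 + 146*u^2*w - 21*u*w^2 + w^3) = (12*u^2 + 8*u*w + w^2)/(56*u^2 - 15*u*w + w^2)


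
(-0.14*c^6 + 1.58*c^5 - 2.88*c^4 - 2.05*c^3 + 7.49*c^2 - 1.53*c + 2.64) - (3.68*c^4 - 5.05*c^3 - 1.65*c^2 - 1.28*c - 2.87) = -0.14*c^6 + 1.58*c^5 - 6.56*c^4 + 3.0*c^3 + 9.14*c^2 - 0.25*c + 5.51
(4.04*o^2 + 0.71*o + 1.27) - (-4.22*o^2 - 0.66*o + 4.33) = 8.26*o^2 + 1.37*o - 3.06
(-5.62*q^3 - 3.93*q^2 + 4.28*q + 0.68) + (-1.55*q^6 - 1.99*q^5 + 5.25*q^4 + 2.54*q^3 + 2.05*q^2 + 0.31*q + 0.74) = -1.55*q^6 - 1.99*q^5 + 5.25*q^4 - 3.08*q^3 - 1.88*q^2 + 4.59*q + 1.42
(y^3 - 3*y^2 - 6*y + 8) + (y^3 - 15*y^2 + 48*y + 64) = 2*y^3 - 18*y^2 + 42*y + 72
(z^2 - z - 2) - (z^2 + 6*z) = -7*z - 2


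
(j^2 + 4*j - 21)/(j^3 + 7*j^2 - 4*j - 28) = (j - 3)/(j^2 - 4)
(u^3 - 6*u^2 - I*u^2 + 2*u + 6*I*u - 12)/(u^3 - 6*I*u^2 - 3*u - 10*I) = (u - 6)/(u - 5*I)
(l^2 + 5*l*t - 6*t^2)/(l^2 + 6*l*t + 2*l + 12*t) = (l - t)/(l + 2)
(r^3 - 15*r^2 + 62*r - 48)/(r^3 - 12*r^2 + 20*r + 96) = (r - 1)/(r + 2)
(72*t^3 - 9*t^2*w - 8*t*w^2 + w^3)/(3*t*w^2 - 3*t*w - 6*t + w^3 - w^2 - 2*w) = (24*t^2 - 11*t*w + w^2)/(w^2 - w - 2)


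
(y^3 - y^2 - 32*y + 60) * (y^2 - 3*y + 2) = y^5 - 4*y^4 - 27*y^3 + 154*y^2 - 244*y + 120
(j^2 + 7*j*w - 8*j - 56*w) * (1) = j^2 + 7*j*w - 8*j - 56*w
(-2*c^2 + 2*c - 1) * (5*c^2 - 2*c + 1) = -10*c^4 + 14*c^3 - 11*c^2 + 4*c - 1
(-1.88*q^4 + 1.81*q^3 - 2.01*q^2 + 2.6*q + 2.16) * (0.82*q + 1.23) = -1.5416*q^5 - 0.8282*q^4 + 0.578100000000001*q^3 - 0.3403*q^2 + 4.9692*q + 2.6568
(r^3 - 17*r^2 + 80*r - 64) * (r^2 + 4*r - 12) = r^5 - 13*r^4 + 460*r^2 - 1216*r + 768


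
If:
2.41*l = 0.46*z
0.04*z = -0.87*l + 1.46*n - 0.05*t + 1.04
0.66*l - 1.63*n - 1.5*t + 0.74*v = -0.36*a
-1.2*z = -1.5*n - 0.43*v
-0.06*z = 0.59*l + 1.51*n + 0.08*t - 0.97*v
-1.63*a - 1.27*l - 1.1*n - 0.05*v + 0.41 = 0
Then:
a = 1.23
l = -0.35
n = -0.96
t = 0.30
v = -1.80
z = -1.85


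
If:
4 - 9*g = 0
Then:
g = 4/9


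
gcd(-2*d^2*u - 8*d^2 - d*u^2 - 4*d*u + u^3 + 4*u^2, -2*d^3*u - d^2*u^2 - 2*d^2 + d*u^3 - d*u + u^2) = -2*d^2 - d*u + u^2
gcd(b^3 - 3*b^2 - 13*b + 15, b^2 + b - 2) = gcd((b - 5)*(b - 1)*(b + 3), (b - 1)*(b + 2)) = b - 1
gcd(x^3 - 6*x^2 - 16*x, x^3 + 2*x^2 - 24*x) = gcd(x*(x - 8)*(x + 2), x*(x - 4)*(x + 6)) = x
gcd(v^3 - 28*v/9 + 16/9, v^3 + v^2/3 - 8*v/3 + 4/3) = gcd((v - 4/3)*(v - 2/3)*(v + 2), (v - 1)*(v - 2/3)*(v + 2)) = v^2 + 4*v/3 - 4/3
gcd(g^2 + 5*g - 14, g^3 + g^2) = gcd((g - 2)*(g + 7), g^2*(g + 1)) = 1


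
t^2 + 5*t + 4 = (t + 1)*(t + 4)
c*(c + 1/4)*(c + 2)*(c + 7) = c^4 + 37*c^3/4 + 65*c^2/4 + 7*c/2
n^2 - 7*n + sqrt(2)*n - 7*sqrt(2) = (n - 7)*(n + sqrt(2))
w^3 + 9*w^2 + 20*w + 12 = (w + 1)*(w + 2)*(w + 6)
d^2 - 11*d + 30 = (d - 6)*(d - 5)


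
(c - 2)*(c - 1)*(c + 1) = c^3 - 2*c^2 - c + 2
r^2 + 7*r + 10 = (r + 2)*(r + 5)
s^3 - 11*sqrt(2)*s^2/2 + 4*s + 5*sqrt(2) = (s - 5*sqrt(2))*(s - sqrt(2))*(s + sqrt(2)/2)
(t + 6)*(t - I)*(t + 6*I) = t^3 + 6*t^2 + 5*I*t^2 + 6*t + 30*I*t + 36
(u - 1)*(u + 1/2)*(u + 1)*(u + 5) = u^4 + 11*u^3/2 + 3*u^2/2 - 11*u/2 - 5/2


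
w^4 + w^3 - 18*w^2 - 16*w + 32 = (w - 4)*(w - 1)*(w + 2)*(w + 4)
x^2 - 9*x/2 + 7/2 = (x - 7/2)*(x - 1)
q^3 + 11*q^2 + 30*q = q*(q + 5)*(q + 6)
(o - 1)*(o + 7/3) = o^2 + 4*o/3 - 7/3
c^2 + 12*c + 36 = (c + 6)^2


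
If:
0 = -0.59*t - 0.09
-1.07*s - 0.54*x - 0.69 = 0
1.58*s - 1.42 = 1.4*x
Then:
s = -0.08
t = -0.15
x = -1.11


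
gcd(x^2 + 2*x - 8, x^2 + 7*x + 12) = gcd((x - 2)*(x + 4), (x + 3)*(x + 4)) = x + 4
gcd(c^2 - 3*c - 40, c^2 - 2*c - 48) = c - 8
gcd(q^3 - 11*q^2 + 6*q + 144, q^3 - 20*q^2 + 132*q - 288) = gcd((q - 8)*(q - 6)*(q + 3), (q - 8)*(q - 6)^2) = q^2 - 14*q + 48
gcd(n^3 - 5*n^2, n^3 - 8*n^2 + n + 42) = 1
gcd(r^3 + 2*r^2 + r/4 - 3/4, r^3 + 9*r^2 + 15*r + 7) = r + 1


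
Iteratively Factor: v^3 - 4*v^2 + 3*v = (v - 3)*(v^2 - v) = v*(v - 3)*(v - 1)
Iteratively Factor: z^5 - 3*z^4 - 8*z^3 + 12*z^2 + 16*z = (z + 1)*(z^4 - 4*z^3 - 4*z^2 + 16*z) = z*(z + 1)*(z^3 - 4*z^2 - 4*z + 16) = z*(z + 1)*(z + 2)*(z^2 - 6*z + 8) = z*(z - 4)*(z + 1)*(z + 2)*(z - 2)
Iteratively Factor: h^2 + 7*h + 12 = (h + 4)*(h + 3)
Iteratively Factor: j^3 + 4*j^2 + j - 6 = (j - 1)*(j^2 + 5*j + 6) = (j - 1)*(j + 3)*(j + 2)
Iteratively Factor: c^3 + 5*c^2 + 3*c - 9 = (c + 3)*(c^2 + 2*c - 3) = (c + 3)^2*(c - 1)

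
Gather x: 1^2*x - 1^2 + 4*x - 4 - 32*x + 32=27 - 27*x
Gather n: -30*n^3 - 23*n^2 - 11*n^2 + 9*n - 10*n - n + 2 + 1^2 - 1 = -30*n^3 - 34*n^2 - 2*n + 2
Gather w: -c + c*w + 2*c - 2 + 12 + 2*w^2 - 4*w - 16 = c + 2*w^2 + w*(c - 4) - 6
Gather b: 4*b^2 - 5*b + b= 4*b^2 - 4*b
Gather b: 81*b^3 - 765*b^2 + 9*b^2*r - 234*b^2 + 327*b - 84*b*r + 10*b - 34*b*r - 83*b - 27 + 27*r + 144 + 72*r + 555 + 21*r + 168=81*b^3 + b^2*(9*r - 999) + b*(254 - 118*r) + 120*r + 840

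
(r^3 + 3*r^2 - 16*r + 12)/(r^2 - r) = r + 4 - 12/r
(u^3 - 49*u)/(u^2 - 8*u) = (u^2 - 49)/(u - 8)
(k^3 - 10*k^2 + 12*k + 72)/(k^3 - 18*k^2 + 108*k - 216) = (k + 2)/(k - 6)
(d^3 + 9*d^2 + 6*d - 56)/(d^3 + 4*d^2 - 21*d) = (d^2 + 2*d - 8)/(d*(d - 3))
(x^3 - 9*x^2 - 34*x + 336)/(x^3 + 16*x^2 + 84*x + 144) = (x^2 - 15*x + 56)/(x^2 + 10*x + 24)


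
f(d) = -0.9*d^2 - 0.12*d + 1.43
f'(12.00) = -21.72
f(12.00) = -129.61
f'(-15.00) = 26.88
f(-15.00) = -199.27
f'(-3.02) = 5.32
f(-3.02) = -6.42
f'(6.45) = -11.73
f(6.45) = -36.79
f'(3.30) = -6.06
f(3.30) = -8.77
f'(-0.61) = 0.98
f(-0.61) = 1.17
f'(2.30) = -4.26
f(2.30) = -3.61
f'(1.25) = -2.37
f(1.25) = -0.13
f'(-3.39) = 5.98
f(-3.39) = -8.51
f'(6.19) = -11.26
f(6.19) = -33.80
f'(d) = -1.8*d - 0.12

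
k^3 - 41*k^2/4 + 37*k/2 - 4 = (k - 8)*(k - 2)*(k - 1/4)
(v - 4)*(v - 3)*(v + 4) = v^3 - 3*v^2 - 16*v + 48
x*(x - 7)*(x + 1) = x^3 - 6*x^2 - 7*x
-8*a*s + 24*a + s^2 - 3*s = (-8*a + s)*(s - 3)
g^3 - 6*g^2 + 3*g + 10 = (g - 5)*(g - 2)*(g + 1)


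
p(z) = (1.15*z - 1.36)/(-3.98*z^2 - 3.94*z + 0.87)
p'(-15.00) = 0.00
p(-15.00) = 0.02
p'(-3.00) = 0.13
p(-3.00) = 0.21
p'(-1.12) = 160.30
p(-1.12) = -9.12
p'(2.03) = -0.01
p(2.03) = -0.04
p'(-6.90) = 0.01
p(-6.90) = 0.06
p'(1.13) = -0.14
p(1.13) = 0.01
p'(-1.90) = 0.91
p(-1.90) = 0.59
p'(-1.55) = 3.50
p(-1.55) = 1.22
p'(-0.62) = 1.29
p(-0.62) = -1.16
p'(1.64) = -0.04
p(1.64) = -0.03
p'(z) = (1.15*z - 1.36)*(7.96*z + 3.94)/(-3.98*z^2 - 3.94*z + 0.87)^2 + 1.15/(-3.98*z^2 - 3.94*z + 0.87) = (4.577*z^2 - 10.8256*z - 4.3579)/(15.8404*z^4 + 31.3624*z^3 + 8.5984*z^2 - 6.8556*z + 0.7569)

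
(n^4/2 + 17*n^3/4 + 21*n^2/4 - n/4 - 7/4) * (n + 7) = n^5/2 + 31*n^4/4 + 35*n^3 + 73*n^2/2 - 7*n/2 - 49/4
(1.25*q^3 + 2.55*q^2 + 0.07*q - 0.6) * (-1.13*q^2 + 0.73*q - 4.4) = -1.4125*q^5 - 1.969*q^4 - 3.7176*q^3 - 10.4909*q^2 - 0.746*q + 2.64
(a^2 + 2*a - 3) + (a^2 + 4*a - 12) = 2*a^2 + 6*a - 15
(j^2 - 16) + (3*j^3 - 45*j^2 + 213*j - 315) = 3*j^3 - 44*j^2 + 213*j - 331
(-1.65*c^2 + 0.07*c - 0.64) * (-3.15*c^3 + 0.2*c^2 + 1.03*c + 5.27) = 5.1975*c^5 - 0.5505*c^4 + 0.3305*c^3 - 8.7514*c^2 - 0.2903*c - 3.3728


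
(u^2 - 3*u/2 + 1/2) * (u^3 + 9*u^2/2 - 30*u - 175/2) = u^5 + 3*u^4 - 145*u^3/4 - 161*u^2/4 + 465*u/4 - 175/4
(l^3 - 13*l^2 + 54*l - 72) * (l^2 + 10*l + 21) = l^5 - 3*l^4 - 55*l^3 + 195*l^2 + 414*l - 1512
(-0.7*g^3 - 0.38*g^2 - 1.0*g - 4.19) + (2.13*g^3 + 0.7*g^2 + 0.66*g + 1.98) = 1.43*g^3 + 0.32*g^2 - 0.34*g - 2.21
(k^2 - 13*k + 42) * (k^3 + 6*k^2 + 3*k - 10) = k^5 - 7*k^4 - 33*k^3 + 203*k^2 + 256*k - 420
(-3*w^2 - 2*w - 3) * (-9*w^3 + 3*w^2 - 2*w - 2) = 27*w^5 + 9*w^4 + 27*w^3 + w^2 + 10*w + 6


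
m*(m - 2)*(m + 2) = m^3 - 4*m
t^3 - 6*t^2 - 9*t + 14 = (t - 7)*(t - 1)*(t + 2)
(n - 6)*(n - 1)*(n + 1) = n^3 - 6*n^2 - n + 6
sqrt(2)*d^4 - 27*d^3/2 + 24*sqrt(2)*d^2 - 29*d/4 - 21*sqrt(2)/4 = (d - 7*sqrt(2)/2)*(d - 3*sqrt(2))*(d - sqrt(2)/2)*(sqrt(2)*d + 1/2)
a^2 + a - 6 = (a - 2)*(a + 3)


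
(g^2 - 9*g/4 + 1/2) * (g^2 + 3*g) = g^4 + 3*g^3/4 - 25*g^2/4 + 3*g/2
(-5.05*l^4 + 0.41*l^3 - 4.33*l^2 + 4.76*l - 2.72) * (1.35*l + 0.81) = -6.8175*l^5 - 3.537*l^4 - 5.5134*l^3 + 2.9187*l^2 + 0.183599999999999*l - 2.2032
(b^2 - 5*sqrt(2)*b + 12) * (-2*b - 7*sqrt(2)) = -2*b^3 + 3*sqrt(2)*b^2 + 46*b - 84*sqrt(2)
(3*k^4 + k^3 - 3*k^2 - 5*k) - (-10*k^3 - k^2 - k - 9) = 3*k^4 + 11*k^3 - 2*k^2 - 4*k + 9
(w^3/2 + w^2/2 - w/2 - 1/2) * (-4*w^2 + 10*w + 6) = -2*w^5 + 3*w^4 + 10*w^3 - 8*w - 3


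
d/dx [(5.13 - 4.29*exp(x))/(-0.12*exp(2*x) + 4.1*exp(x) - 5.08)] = (-0.5148*exp(2*x) + 1.2312*exp(x) + 0.760200000000001)*exp(x)/(0.0144*exp(4*x) - 0.984*exp(3*x) + 18.0292*exp(2*x) - 41.656*exp(x) + 25.8064)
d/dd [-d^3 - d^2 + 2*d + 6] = -3*d^2 - 2*d + 2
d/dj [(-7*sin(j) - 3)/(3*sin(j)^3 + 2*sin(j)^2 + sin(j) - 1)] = (42*sin(j)^3 + 41*sin(j)^2 + 12*sin(j) + 10)*cos(j)/(3*sin(j)^3 + 2*sin(j)^2 + sin(j) - 1)^2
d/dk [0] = 0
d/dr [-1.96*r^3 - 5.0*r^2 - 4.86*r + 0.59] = -5.88*r^2 - 10.0*r - 4.86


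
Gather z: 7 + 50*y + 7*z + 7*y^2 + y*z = 7*y^2 + 50*y + z*(y + 7) + 7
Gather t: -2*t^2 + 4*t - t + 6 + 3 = -2*t^2 + 3*t + 9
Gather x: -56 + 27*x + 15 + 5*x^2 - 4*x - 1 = 5*x^2 + 23*x - 42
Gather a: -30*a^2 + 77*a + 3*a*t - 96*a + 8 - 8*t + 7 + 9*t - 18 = -30*a^2 + a*(3*t - 19) + t - 3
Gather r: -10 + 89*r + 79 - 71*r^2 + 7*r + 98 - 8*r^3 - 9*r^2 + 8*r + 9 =-8*r^3 - 80*r^2 + 104*r + 176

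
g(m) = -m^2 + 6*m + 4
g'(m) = 6 - 2*m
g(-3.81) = -33.38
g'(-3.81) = 13.62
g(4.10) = 11.79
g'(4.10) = -2.20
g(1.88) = 11.75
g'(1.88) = 2.24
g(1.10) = 9.39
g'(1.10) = 3.80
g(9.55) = -29.90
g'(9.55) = -13.10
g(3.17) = 12.97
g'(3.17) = -0.34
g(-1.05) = -3.40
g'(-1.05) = 8.10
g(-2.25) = -14.56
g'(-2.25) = 10.50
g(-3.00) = -23.00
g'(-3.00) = 12.00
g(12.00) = -68.00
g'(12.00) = -18.00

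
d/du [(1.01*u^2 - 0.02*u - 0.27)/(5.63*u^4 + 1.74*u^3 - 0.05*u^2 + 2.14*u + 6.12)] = (-11.3726*u^5 - 1.4196*u^4 + 6.15*u^3 + 3.5698*u^2 + 12.3354*u + 0.4554)/(31.6969*u^8 + 19.5924*u^7 + 2.4646*u^6 + 23.9224*u^5 + 76.3609*u^4 + 21.0836*u^3 + 3.9676*u^2 + 26.1936*u + 37.4544)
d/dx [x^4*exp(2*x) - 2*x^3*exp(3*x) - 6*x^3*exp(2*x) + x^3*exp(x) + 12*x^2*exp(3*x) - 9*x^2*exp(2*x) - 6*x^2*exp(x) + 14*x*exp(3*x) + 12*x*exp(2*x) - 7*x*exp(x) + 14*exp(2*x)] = (2*x^4*exp(x) - 6*x^3*exp(2*x) - 8*x^3*exp(x) + x^3 + 30*x^2*exp(2*x) - 36*x^2*exp(x) - 3*x^2 + 66*x*exp(2*x) + 6*x*exp(x) - 19*x + 14*exp(2*x) + 40*exp(x) - 7)*exp(x)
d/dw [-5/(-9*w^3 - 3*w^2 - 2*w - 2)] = 5*(-27*w^2 - 6*w - 2)/(9*w^3 + 3*w^2 + 2*w + 2)^2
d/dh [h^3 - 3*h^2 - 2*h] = 3*h^2 - 6*h - 2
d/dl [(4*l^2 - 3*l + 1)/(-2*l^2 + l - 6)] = (-2*l^2 - 44*l + 17)/(4*l^4 - 4*l^3 + 25*l^2 - 12*l + 36)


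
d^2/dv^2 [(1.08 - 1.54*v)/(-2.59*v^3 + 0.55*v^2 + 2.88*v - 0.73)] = (61.982844*v^5 - 100.099356*v^4 + 48.521396*v^3 + 11.43528*v^2 + 5.697276*v - 12.307752)/(17.373979*v^9 - 11.068365*v^8 - 55.607559*v^7 + 39.139724*v^6 + 55.594578*v^5 - 45.694581*v^4 - 12.809319*v^3 + 17.285451*v^2 - 4.604256*v + 0.389017)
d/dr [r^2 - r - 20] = 2*r - 1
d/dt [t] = 1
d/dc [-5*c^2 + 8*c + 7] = 8 - 10*c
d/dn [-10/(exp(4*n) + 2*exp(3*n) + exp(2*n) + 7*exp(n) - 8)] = (40*exp(3*n) + 60*exp(2*n) + 20*exp(n) + 70)*exp(n)/(exp(4*n) + 2*exp(3*n) + exp(2*n) + 7*exp(n) - 8)^2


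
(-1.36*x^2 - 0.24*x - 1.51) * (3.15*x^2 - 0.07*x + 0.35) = -4.284*x^4 - 0.6608*x^3 - 5.2157*x^2 + 0.0217*x - 0.5285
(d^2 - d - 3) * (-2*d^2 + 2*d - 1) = -2*d^4 + 4*d^3 + 3*d^2 - 5*d + 3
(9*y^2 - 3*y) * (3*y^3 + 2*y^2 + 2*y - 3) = 27*y^5 + 9*y^4 + 12*y^3 - 33*y^2 + 9*y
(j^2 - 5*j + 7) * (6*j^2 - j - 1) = 6*j^4 - 31*j^3 + 46*j^2 - 2*j - 7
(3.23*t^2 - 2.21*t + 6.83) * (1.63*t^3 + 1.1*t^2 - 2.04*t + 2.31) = 5.2649*t^5 - 0.0492999999999992*t^4 + 2.1127*t^3 + 19.4827*t^2 - 19.0383*t + 15.7773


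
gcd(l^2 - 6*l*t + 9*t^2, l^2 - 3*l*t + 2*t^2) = 1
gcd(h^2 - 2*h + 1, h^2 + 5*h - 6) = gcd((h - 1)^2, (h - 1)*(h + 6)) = h - 1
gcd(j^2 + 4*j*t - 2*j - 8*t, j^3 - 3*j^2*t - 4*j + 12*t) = j - 2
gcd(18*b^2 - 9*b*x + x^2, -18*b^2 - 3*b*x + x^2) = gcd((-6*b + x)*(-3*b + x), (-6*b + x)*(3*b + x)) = -6*b + x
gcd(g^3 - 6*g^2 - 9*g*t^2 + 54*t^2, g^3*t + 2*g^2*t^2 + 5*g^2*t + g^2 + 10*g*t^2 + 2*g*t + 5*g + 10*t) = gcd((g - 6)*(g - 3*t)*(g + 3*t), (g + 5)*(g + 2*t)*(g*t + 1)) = 1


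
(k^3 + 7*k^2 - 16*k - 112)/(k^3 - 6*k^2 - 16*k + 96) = (k + 7)/(k - 6)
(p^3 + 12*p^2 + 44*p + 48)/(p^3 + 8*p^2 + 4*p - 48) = (p + 2)/(p - 2)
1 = 1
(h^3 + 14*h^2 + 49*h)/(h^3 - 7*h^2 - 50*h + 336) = h*(h + 7)/(h^2 - 14*h + 48)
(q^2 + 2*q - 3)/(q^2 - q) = (q + 3)/q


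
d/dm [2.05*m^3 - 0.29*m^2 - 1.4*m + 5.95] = 6.15*m^2 - 0.58*m - 1.4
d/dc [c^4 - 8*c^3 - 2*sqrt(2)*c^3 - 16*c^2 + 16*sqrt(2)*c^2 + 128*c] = 4*c^3 - 24*c^2 - 6*sqrt(2)*c^2 - 32*c + 32*sqrt(2)*c + 128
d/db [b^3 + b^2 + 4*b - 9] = 3*b^2 + 2*b + 4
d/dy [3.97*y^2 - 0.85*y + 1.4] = 7.94*y - 0.85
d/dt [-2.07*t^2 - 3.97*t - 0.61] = -4.14*t - 3.97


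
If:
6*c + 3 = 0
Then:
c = -1/2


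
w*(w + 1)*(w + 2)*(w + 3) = w^4 + 6*w^3 + 11*w^2 + 6*w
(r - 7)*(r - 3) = r^2 - 10*r + 21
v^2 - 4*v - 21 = (v - 7)*(v + 3)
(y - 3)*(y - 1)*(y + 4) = y^3 - 13*y + 12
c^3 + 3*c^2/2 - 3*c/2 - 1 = (c - 1)*(c + 1/2)*(c + 2)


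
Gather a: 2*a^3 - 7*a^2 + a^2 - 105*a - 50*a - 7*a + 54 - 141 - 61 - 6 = 2*a^3 - 6*a^2 - 162*a - 154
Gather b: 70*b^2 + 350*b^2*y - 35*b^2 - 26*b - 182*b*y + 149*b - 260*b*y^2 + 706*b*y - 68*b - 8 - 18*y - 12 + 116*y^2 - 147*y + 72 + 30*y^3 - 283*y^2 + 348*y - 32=b^2*(350*y + 35) + b*(-260*y^2 + 524*y + 55) + 30*y^3 - 167*y^2 + 183*y + 20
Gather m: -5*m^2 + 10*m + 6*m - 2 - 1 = -5*m^2 + 16*m - 3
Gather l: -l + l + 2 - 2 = 0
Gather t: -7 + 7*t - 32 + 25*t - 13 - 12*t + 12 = 20*t - 40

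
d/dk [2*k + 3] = 2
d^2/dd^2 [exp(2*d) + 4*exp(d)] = 4*(exp(d) + 1)*exp(d)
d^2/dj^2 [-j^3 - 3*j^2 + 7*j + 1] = -6*j - 6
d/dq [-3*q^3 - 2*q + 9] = -9*q^2 - 2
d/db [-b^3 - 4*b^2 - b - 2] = -3*b^2 - 8*b - 1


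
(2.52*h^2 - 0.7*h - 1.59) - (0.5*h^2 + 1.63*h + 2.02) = 2.02*h^2 - 2.33*h - 3.61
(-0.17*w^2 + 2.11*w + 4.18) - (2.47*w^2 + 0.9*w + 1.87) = -2.64*w^2 + 1.21*w + 2.31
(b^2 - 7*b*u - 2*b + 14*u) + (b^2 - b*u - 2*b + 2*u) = 2*b^2 - 8*b*u - 4*b + 16*u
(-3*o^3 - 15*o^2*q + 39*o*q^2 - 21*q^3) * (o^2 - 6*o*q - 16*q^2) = -3*o^5 + 3*o^4*q + 177*o^3*q^2 - 15*o^2*q^3 - 498*o*q^4 + 336*q^5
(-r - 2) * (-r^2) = r^3 + 2*r^2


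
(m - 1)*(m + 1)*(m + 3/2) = m^3 + 3*m^2/2 - m - 3/2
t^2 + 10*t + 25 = (t + 5)^2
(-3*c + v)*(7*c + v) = -21*c^2 + 4*c*v + v^2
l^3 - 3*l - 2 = (l - 2)*(l + 1)^2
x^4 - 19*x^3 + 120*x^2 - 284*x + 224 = (x - 8)*(x - 7)*(x - 2)^2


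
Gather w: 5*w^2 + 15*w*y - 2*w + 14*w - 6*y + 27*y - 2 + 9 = 5*w^2 + w*(15*y + 12) + 21*y + 7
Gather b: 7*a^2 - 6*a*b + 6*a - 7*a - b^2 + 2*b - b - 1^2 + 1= 7*a^2 - a - b^2 + b*(1 - 6*a)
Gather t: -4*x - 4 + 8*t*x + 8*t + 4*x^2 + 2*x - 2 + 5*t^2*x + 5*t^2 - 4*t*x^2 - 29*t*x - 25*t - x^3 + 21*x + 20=t^2*(5*x + 5) + t*(-4*x^2 - 21*x - 17) - x^3 + 4*x^2 + 19*x + 14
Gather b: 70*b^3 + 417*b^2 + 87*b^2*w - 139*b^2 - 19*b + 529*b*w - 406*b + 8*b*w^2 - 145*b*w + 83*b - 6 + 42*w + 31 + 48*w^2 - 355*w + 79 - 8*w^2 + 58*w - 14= 70*b^3 + b^2*(87*w + 278) + b*(8*w^2 + 384*w - 342) + 40*w^2 - 255*w + 90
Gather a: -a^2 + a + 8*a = -a^2 + 9*a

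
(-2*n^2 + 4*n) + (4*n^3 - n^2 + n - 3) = 4*n^3 - 3*n^2 + 5*n - 3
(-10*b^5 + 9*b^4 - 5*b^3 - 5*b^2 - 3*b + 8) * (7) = -70*b^5 + 63*b^4 - 35*b^3 - 35*b^2 - 21*b + 56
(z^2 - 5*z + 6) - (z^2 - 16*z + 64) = 11*z - 58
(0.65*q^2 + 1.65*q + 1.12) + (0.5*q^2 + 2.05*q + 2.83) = 1.15*q^2 + 3.7*q + 3.95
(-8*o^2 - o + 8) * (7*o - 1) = -56*o^3 + o^2 + 57*o - 8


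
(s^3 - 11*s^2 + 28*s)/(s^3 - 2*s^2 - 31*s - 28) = s*(s - 4)/(s^2 + 5*s + 4)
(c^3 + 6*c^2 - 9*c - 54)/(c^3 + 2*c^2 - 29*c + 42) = (c^2 + 9*c + 18)/(c^2 + 5*c - 14)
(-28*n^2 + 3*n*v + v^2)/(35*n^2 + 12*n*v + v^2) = (-4*n + v)/(5*n + v)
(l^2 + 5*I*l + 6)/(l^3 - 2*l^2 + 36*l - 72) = (l - I)/(l^2 + l*(-2 - 6*I) + 12*I)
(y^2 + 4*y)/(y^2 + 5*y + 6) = y*(y + 4)/(y^2 + 5*y + 6)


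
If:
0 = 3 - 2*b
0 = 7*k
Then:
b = 3/2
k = 0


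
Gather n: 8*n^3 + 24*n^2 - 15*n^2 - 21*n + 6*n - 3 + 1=8*n^3 + 9*n^2 - 15*n - 2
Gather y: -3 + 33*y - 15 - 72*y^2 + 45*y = -72*y^2 + 78*y - 18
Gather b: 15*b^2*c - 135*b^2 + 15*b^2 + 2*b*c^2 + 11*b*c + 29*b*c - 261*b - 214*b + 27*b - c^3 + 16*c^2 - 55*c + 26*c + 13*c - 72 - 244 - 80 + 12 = b^2*(15*c - 120) + b*(2*c^2 + 40*c - 448) - c^3 + 16*c^2 - 16*c - 384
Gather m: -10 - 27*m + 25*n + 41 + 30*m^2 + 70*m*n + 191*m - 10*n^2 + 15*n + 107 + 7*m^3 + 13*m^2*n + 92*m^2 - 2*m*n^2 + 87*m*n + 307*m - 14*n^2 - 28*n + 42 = 7*m^3 + m^2*(13*n + 122) + m*(-2*n^2 + 157*n + 471) - 24*n^2 + 12*n + 180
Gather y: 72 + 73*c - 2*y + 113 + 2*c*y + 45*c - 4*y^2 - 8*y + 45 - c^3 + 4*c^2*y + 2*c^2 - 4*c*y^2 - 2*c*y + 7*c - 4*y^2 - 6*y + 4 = -c^3 + 2*c^2 + 125*c + y^2*(-4*c - 8) + y*(4*c^2 - 16) + 234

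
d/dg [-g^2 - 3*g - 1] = -2*g - 3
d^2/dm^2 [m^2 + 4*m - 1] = 2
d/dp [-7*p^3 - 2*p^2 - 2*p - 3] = -21*p^2 - 4*p - 2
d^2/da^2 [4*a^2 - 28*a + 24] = 8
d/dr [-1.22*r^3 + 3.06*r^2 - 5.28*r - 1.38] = -3.66*r^2 + 6.12*r - 5.28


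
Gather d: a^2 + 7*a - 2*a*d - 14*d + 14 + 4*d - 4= a^2 + 7*a + d*(-2*a - 10) + 10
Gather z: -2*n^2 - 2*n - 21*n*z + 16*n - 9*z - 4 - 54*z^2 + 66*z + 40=-2*n^2 + 14*n - 54*z^2 + z*(57 - 21*n) + 36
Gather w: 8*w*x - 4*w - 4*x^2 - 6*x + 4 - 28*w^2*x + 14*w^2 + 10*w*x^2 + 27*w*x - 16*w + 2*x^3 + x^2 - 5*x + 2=w^2*(14 - 28*x) + w*(10*x^2 + 35*x - 20) + 2*x^3 - 3*x^2 - 11*x + 6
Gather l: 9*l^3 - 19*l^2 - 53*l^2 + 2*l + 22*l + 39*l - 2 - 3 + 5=9*l^3 - 72*l^2 + 63*l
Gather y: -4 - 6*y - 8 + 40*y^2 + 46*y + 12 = 40*y^2 + 40*y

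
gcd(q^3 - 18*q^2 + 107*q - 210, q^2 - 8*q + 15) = q - 5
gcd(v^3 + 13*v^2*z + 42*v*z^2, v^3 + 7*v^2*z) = v^2 + 7*v*z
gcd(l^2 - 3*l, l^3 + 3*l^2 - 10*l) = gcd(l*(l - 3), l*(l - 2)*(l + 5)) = l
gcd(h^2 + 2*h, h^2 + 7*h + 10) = h + 2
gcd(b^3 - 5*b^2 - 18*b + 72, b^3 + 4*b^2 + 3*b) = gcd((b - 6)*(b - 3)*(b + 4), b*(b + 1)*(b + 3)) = 1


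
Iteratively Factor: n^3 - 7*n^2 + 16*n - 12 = (n - 2)*(n^2 - 5*n + 6) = (n - 2)^2*(n - 3)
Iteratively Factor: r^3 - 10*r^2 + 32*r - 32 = (r - 4)*(r^2 - 6*r + 8) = (r - 4)*(r - 2)*(r - 4)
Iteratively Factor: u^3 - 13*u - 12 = (u + 3)*(u^2 - 3*u - 4) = (u + 1)*(u + 3)*(u - 4)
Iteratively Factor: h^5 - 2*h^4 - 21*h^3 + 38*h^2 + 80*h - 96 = (h - 3)*(h^4 + h^3 - 18*h^2 - 16*h + 32) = (h - 3)*(h + 2)*(h^3 - h^2 - 16*h + 16) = (h - 3)*(h + 2)*(h + 4)*(h^2 - 5*h + 4) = (h - 3)*(h - 1)*(h + 2)*(h + 4)*(h - 4)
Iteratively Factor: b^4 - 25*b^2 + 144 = (b - 4)*(b^3 + 4*b^2 - 9*b - 36) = (b - 4)*(b + 4)*(b^2 - 9) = (b - 4)*(b - 3)*(b + 4)*(b + 3)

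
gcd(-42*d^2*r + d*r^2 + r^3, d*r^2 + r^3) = r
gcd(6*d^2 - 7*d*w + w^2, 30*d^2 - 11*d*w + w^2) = -6*d + w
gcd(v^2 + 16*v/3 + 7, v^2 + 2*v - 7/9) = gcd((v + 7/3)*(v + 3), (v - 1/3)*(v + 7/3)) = v + 7/3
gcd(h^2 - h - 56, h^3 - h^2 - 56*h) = h^2 - h - 56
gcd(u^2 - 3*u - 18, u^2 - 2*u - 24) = u - 6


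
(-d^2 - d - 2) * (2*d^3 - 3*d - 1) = -2*d^5 - 2*d^4 - d^3 + 4*d^2 + 7*d + 2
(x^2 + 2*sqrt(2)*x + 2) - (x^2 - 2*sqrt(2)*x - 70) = 4*sqrt(2)*x + 72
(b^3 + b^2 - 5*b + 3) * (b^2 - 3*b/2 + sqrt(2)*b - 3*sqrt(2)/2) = b^5 - b^4/2 + sqrt(2)*b^4 - 13*b^3/2 - sqrt(2)*b^3/2 - 13*sqrt(2)*b^2/2 + 21*b^2/2 - 9*b/2 + 21*sqrt(2)*b/2 - 9*sqrt(2)/2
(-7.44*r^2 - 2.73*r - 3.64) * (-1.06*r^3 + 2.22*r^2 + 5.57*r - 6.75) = 7.8864*r^5 - 13.623*r^4 - 43.643*r^3 + 26.9331*r^2 - 1.8473*r + 24.57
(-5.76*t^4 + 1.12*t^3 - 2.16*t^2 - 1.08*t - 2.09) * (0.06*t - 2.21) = -0.3456*t^5 + 12.7968*t^4 - 2.6048*t^3 + 4.7088*t^2 + 2.2614*t + 4.6189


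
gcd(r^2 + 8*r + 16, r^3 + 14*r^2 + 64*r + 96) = r^2 + 8*r + 16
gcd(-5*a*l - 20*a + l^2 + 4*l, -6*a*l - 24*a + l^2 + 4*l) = l + 4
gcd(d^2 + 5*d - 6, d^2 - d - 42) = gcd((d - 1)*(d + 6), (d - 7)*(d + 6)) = d + 6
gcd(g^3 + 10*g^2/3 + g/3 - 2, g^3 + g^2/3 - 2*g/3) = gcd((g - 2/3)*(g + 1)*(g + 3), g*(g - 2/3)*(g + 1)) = g^2 + g/3 - 2/3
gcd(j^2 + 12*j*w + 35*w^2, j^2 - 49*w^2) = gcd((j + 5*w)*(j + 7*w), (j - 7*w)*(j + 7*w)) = j + 7*w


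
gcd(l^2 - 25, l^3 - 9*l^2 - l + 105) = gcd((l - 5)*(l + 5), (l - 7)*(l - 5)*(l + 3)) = l - 5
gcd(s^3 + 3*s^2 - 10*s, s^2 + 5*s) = s^2 + 5*s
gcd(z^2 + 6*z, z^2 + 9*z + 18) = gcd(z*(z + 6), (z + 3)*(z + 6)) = z + 6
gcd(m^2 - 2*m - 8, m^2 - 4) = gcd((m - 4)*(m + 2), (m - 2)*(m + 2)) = m + 2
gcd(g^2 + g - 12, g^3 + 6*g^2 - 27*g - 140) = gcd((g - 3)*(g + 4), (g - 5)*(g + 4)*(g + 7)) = g + 4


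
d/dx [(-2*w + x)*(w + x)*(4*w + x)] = -6*w^2 + 6*w*x + 3*x^2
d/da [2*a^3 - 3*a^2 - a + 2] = 6*a^2 - 6*a - 1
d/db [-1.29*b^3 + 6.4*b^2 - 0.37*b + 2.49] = -3.87*b^2 + 12.8*b - 0.37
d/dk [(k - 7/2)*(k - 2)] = 2*k - 11/2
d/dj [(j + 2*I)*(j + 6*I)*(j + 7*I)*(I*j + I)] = 4*I*j^3 + j^2*(-45 + 3*I) + j*(-30 - 136*I) + 84 - 68*I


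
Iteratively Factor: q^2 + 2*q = (q + 2)*(q)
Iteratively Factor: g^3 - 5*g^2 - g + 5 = (g + 1)*(g^2 - 6*g + 5) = (g - 5)*(g + 1)*(g - 1)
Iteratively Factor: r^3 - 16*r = (r)*(r^2 - 16) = r*(r - 4)*(r + 4)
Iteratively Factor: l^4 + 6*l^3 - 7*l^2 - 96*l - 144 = (l + 3)*(l^3 + 3*l^2 - 16*l - 48) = (l + 3)*(l + 4)*(l^2 - l - 12) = (l - 4)*(l + 3)*(l + 4)*(l + 3)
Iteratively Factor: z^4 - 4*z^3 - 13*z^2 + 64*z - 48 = (z - 3)*(z^3 - z^2 - 16*z + 16) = (z - 3)*(z + 4)*(z^2 - 5*z + 4) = (z - 4)*(z - 3)*(z + 4)*(z - 1)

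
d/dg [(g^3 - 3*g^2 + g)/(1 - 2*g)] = (-4*g^3 + 9*g^2 - 6*g + 1)/(4*g^2 - 4*g + 1)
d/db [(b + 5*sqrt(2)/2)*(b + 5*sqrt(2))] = 2*b + 15*sqrt(2)/2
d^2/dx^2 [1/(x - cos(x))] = (-x*cos(x) + sin(x)^2 + 4*sin(x) + 3)/(x - cos(x))^3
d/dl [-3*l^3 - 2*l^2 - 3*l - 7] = -9*l^2 - 4*l - 3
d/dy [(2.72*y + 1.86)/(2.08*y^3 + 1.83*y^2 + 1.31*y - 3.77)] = (5.6576*y^3 + 4.9776*y^2 + 3.5632*y - (2.72*y + 1.86)*(6.24*y^2 + 3.66*y + 1.31) - 10.2544)/(2.08*y^3 + 1.83*y^2 + 1.31*y - 3.77)^2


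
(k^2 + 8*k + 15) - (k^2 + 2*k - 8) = 6*k + 23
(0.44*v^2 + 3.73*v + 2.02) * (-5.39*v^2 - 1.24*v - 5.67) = -2.3716*v^4 - 20.6503*v^3 - 18.0078*v^2 - 23.6539*v - 11.4534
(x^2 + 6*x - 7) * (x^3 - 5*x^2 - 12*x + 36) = x^5 + x^4 - 49*x^3 - x^2 + 300*x - 252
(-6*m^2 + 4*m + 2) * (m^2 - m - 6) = -6*m^4 + 10*m^3 + 34*m^2 - 26*m - 12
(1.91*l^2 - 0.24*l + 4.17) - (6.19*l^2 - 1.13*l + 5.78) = -4.28*l^2 + 0.89*l - 1.61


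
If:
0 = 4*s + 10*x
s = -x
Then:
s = 0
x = 0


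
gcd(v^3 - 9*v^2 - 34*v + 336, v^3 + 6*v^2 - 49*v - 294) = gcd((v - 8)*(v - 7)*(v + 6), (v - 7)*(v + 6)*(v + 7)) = v^2 - v - 42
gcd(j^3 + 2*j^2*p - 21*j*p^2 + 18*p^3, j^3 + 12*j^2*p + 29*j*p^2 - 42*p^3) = -j^2 - 5*j*p + 6*p^2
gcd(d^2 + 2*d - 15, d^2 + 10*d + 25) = d + 5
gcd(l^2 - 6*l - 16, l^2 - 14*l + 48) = l - 8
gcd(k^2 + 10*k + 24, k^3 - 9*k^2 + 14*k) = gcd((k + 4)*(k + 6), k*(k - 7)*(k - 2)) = 1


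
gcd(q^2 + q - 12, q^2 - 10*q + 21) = q - 3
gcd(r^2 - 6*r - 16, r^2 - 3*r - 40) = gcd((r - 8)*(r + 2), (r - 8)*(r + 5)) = r - 8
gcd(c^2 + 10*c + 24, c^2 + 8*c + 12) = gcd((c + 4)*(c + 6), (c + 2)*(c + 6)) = c + 6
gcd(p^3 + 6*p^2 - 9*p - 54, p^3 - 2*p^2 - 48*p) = p + 6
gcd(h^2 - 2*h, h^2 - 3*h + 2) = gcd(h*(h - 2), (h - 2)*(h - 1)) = h - 2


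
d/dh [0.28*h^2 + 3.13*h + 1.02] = 0.56*h + 3.13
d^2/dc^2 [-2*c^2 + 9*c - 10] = -4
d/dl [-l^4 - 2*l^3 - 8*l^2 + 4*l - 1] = -4*l^3 - 6*l^2 - 16*l + 4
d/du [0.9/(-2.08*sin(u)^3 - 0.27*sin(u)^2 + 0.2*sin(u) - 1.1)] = (5.616*sin(u)^2 + 0.486*sin(u) - 0.18)*cos(u)/(2.08*sin(u)^3 + 0.27*sin(u)^2 - 0.2*sin(u) + 1.1)^2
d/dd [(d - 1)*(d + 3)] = 2*d + 2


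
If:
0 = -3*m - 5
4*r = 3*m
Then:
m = -5/3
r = -5/4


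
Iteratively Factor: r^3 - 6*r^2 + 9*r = (r - 3)*(r^2 - 3*r) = (r - 3)^2*(r)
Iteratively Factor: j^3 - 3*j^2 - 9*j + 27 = (j - 3)*(j^2 - 9) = (j - 3)*(j + 3)*(j - 3)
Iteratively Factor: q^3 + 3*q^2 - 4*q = (q - 1)*(q^2 + 4*q) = (q - 1)*(q + 4)*(q)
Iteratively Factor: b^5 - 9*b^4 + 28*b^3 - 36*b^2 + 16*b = (b - 2)*(b^4 - 7*b^3 + 14*b^2 - 8*b) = (b - 2)*(b - 1)*(b^3 - 6*b^2 + 8*b) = b*(b - 2)*(b - 1)*(b^2 - 6*b + 8) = b*(b - 4)*(b - 2)*(b - 1)*(b - 2)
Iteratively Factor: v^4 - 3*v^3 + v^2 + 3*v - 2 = (v - 1)*(v^3 - 2*v^2 - v + 2) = (v - 1)^2*(v^2 - v - 2) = (v - 2)*(v - 1)^2*(v + 1)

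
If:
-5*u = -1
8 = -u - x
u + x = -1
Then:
No Solution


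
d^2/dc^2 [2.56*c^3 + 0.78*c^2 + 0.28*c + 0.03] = 15.36*c + 1.56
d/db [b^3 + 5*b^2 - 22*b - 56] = 3*b^2 + 10*b - 22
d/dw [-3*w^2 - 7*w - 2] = -6*w - 7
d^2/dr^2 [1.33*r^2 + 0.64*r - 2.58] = 2.66000000000000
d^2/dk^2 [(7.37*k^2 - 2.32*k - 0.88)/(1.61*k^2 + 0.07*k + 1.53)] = (-13.688542*k^3 - 122.613414*k^2 + 33.69408*k + 39.328594)/(4.173281*k^6 + 0.544341*k^5 + 11.921406*k^4 + 1.034929*k^3 + 11.329038*k^2 + 0.491589*k + 3.581577)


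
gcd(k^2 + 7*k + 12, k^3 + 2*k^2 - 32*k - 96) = k + 4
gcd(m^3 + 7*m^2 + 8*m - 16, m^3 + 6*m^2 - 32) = m^2 + 8*m + 16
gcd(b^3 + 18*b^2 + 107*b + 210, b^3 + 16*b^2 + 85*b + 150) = b^2 + 11*b + 30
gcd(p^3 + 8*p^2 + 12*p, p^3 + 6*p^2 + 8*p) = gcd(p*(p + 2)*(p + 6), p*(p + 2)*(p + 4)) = p^2 + 2*p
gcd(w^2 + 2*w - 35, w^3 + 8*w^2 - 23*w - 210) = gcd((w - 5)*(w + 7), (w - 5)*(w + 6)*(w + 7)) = w^2 + 2*w - 35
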